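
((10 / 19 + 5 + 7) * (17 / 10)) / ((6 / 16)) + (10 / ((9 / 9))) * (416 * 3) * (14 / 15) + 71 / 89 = 11705.58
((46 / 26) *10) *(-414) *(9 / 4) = -214245 / 13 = -16480.38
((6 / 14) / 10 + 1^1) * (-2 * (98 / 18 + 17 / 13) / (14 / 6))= -11534 / 1911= -6.04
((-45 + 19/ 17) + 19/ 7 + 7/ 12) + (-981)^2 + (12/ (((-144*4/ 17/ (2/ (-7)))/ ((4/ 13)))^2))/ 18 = 1053434790637865/ 1094681952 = 962320.42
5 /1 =5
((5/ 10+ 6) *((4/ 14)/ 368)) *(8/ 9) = 13/ 2898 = 0.00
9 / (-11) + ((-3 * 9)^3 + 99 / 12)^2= 68128858467 / 176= 387095786.74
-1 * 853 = -853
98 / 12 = 49 / 6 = 8.17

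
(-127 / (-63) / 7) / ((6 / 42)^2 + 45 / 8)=1016 / 19917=0.05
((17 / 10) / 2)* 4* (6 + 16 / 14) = 170 / 7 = 24.29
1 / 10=0.10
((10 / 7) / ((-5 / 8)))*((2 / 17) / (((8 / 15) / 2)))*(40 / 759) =-1600 / 30107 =-0.05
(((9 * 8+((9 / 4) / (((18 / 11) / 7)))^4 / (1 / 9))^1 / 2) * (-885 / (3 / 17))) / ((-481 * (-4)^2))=1588111489215 / 63045632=25189.87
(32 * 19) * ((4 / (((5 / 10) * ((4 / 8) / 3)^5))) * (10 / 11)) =378224640 / 11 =34384058.18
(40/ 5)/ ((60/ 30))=4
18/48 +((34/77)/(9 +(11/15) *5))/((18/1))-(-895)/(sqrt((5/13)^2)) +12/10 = 408804967/175560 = 2328.58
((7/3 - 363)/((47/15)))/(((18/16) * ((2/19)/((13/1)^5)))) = -152660829880/423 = -360900307.04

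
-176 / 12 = -44 / 3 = -14.67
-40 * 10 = -400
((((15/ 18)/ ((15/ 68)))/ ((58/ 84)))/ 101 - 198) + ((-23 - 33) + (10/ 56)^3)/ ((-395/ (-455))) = -571324786597/ 2176926528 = -262.45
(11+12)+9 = 32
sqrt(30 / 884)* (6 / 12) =sqrt(6630) / 884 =0.09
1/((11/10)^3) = 1000/1331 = 0.75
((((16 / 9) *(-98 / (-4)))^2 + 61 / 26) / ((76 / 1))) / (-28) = -4000205 / 4481568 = -0.89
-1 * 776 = -776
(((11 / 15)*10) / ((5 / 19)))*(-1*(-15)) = 418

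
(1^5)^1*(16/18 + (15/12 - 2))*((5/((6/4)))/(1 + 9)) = 5/108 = 0.05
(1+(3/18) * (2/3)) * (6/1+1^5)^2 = 490/9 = 54.44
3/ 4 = 0.75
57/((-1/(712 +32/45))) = -609368/15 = -40624.53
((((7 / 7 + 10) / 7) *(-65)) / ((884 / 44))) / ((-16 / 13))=7865 / 1904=4.13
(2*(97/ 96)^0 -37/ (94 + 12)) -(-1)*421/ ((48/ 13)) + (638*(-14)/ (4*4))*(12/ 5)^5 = -352468629791/ 7950000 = -44335.68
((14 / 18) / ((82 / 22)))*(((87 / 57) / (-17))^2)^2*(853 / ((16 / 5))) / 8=232274616805 / 514098604662912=0.00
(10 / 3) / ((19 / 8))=80 / 57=1.40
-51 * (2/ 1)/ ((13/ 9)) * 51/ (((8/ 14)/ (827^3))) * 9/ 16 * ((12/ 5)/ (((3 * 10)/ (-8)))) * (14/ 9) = 648777037581603/ 325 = 1996237038712.62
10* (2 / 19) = 20 / 19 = 1.05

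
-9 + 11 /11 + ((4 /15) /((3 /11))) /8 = -709 /90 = -7.88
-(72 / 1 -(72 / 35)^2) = -83016 / 1225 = -67.77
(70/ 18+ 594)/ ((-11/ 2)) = -108.71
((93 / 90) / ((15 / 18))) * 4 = 124 / 25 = 4.96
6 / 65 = 0.09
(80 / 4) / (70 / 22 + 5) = 22 / 9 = 2.44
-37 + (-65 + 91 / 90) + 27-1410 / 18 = -13709 / 90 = -152.32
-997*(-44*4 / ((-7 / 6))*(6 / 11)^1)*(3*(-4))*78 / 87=882624.95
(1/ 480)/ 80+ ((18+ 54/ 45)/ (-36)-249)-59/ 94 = -451490513/ 1804800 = -250.16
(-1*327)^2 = 106929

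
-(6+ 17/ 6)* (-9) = 159/ 2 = 79.50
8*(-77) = -616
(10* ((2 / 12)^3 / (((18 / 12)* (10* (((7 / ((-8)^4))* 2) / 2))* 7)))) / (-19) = -0.01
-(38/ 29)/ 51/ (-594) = 0.00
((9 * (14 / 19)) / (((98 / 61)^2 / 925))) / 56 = 30977325 / 729904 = 42.44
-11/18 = -0.61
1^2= 1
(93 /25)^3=804357 /15625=51.48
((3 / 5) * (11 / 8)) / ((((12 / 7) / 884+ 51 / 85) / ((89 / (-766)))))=-1514513 / 9510656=-0.16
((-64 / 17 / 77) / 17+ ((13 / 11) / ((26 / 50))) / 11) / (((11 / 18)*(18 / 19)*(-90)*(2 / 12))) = -947549 / 40389195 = -0.02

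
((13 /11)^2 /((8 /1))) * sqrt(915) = 169 * sqrt(915) /968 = 5.28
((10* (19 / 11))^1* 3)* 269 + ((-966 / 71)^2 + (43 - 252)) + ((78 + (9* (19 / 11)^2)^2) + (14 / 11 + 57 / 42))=15206509723439 / 1033273934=14716.82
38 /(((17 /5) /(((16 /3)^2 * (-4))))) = -194560 /153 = -1271.63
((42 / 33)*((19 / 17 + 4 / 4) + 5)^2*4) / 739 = 74536 / 213571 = 0.35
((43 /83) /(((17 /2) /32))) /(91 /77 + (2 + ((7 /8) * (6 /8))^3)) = 991952896 /1761987661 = 0.56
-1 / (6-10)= 1 / 4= 0.25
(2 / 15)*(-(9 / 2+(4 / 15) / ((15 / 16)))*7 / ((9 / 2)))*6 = -60284 / 10125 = -5.95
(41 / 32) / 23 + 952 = 700713 / 736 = 952.06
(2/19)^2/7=4/2527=0.00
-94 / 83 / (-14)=47 / 581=0.08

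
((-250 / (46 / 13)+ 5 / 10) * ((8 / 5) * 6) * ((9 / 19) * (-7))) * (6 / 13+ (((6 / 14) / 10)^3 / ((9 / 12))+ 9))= 525132308196 / 24854375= 21128.37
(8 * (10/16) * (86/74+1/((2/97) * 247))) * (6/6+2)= 372465/18278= 20.38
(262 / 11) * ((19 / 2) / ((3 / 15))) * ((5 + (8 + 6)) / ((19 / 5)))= 62225 / 11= 5656.82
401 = 401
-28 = -28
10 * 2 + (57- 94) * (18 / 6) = -91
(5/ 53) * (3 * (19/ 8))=285/ 424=0.67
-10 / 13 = -0.77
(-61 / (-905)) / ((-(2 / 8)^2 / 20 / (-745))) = 16068.95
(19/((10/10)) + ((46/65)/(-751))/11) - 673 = -351175156/536965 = -654.00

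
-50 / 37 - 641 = -23767 / 37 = -642.35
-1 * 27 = -27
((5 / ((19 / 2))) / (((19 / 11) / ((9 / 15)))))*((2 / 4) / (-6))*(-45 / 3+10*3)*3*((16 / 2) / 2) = -990 / 361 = -2.74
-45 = -45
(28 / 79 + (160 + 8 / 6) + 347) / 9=120559 / 2133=56.52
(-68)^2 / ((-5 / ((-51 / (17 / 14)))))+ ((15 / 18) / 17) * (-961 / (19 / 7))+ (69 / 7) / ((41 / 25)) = 107988103873 / 2781030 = 38830.25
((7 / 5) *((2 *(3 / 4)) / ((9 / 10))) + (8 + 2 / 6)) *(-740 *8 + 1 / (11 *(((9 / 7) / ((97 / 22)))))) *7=-1444025072 / 3267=-442003.39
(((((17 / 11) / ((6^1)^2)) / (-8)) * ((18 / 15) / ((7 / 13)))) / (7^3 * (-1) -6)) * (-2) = -0.00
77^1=77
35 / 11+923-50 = 9638 / 11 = 876.18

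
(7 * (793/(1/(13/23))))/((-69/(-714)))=17174794/529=32466.53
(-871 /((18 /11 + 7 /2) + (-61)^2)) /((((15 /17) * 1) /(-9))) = 325754 /136625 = 2.38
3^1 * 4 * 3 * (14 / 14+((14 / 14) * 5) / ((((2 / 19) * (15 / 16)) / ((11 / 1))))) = 20100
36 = 36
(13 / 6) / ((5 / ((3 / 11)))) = 13 / 110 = 0.12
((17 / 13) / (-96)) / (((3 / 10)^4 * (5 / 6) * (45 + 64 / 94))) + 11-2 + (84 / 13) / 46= 472990706 / 51998193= 9.10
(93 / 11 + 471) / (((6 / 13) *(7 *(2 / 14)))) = 11427 / 11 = 1038.82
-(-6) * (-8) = -48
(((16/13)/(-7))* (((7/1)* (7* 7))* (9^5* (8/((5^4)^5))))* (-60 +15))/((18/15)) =555532992/49591064453125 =0.00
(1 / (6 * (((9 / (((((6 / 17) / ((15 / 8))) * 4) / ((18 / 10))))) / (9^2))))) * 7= 224 / 51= 4.39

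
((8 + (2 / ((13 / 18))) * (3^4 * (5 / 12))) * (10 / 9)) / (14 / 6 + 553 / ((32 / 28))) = 105520 / 455091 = 0.23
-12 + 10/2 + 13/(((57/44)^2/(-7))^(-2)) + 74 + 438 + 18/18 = 93067520237/183656704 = 506.75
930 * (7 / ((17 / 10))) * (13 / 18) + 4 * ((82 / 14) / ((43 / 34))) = 2784.21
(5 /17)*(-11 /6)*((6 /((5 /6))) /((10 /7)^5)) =-554631 /850000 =-0.65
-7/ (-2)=7/ 2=3.50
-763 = -763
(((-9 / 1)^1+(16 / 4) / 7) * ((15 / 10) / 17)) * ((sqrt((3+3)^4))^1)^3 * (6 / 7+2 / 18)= -27985824 / 833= -33596.43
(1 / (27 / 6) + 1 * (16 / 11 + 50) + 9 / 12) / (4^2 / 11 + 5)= 20761 / 2556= 8.12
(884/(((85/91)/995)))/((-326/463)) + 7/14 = -435992121/326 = -1337399.14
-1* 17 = -17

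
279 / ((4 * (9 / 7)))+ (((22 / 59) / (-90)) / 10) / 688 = 990952189 / 18266400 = 54.25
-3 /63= -1 /21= -0.05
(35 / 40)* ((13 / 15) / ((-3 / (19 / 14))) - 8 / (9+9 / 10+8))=-94613 / 128880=-0.73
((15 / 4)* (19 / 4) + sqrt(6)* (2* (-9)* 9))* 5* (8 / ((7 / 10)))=7125 / 7-64800* sqrt(6) / 7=-21657.42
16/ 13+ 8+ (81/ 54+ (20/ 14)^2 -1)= 14997/ 1274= 11.77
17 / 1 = 17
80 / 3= 26.67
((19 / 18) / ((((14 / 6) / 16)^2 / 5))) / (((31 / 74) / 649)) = 583996160 / 1519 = 384460.93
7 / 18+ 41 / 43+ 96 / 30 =17579 / 3870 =4.54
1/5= 0.20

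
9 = 9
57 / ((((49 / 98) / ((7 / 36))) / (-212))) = -14098 / 3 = -4699.33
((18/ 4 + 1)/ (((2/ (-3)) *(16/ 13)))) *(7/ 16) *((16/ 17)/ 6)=-1001/ 2176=-0.46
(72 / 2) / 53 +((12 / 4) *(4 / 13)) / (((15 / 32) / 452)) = 3068708 / 3445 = 890.77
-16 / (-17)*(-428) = -6848 / 17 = -402.82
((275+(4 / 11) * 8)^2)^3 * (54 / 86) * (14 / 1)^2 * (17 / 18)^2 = 50573234884996316.06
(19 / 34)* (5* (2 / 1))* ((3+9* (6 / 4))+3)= 3705 / 34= 108.97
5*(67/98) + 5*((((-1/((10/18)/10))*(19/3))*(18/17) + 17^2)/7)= 205965/1666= 123.63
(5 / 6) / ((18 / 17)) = 85 / 108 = 0.79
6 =6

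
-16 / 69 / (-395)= 16 / 27255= 0.00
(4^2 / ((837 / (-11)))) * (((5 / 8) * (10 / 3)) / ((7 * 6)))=-550 / 52731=-0.01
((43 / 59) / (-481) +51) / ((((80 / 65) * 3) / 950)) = 343730425 / 26196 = 13121.49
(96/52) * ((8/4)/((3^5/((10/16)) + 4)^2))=75/3134053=0.00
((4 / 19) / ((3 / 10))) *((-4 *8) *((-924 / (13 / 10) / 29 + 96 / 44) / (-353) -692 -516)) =2263408302080 / 83441787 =27125.60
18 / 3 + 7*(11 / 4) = 101 / 4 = 25.25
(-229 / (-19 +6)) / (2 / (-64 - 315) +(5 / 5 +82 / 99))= 8592309 / 889213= 9.66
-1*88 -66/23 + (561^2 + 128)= 7239437/23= 314758.13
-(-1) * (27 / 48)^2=81 / 256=0.32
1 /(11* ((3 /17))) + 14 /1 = 479 /33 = 14.52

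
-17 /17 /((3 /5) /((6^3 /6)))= -60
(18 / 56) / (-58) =-9 / 1624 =-0.01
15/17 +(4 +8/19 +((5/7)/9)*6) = 39203/6783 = 5.78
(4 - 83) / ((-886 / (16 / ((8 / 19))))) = 1501 / 443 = 3.39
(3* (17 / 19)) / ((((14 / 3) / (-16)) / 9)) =-11016 / 133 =-82.83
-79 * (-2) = 158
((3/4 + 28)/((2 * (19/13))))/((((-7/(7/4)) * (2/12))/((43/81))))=-64285/8208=-7.83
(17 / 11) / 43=17 / 473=0.04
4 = 4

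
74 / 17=4.35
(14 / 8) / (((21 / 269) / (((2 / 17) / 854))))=269 / 87108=0.00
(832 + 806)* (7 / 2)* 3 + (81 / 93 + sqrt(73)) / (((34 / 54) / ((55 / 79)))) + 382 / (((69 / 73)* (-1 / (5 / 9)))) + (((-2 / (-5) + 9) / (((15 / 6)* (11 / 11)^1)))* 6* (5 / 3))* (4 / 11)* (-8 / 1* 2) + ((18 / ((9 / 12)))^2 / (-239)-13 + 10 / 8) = 16751.96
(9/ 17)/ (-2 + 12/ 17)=-9/ 22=-0.41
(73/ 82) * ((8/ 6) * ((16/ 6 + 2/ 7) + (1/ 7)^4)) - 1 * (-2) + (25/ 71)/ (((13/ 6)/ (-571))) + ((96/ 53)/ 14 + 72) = -657084558062/ 43340717511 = -15.16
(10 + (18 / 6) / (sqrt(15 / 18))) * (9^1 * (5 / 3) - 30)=-150 - 9 * sqrt(30)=-199.30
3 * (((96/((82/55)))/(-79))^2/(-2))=-10454400/10491121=-1.00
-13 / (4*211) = -13 / 844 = -0.02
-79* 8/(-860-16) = 158/219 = 0.72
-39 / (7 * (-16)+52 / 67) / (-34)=-871 / 84456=-0.01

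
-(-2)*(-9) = -18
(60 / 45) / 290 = 2 / 435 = 0.00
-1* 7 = -7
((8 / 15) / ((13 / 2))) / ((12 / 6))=8 / 195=0.04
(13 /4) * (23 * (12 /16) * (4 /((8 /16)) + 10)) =8073 /8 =1009.12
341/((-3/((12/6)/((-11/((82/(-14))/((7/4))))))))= -10168/147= -69.17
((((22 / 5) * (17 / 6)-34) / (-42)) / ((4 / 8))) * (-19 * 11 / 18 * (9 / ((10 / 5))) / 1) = -67507 / 1260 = -53.58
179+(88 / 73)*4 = 183.82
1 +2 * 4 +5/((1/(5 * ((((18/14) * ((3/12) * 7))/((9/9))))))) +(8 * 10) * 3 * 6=6021/4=1505.25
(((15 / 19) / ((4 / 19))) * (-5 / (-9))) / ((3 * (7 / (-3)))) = -25 / 84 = -0.30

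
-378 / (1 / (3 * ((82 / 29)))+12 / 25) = -2324700 / 3677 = -632.23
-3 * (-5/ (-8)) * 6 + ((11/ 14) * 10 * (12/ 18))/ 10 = -901/ 84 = -10.73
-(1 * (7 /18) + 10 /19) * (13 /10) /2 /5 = -4069 /34200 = -0.12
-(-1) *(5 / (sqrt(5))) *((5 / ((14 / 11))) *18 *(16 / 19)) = 7920 *sqrt(5) / 133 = 133.16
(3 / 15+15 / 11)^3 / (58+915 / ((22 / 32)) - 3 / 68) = 43251808 / 15712923875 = 0.00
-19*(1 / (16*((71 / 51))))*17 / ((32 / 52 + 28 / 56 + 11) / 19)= -1356277 / 59640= -22.74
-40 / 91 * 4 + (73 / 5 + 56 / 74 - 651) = -10730654 / 16835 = -637.40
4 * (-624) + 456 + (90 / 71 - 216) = -160086 / 71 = -2254.73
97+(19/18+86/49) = 88033/882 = 99.81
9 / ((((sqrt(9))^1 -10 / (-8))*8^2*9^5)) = 0.00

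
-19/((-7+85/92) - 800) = 1748/74159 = 0.02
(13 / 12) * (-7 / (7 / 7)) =-91 / 12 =-7.58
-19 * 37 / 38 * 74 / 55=-1369 / 55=-24.89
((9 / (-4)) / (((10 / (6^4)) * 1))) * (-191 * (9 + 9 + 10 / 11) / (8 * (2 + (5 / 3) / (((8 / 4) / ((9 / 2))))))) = 28961712 / 1265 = 22894.63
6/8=3/4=0.75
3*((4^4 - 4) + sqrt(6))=3*sqrt(6) + 756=763.35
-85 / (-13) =85 / 13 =6.54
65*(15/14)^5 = 49359375/537824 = 91.78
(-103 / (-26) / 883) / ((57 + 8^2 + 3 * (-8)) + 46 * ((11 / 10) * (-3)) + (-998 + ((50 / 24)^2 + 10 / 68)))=-0.00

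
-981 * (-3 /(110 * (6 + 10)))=2943 /1760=1.67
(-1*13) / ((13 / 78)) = -78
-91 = -91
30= 30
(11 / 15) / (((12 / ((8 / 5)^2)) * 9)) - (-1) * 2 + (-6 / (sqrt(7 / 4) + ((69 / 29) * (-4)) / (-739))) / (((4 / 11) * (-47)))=15156496113 * sqrt(7) / 151091352281 + 3082239292344706 / 1529799941845125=2.28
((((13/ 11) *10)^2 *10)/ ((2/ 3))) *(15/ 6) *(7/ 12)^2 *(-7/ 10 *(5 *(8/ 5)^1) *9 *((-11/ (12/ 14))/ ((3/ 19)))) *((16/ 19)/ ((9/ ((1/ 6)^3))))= 50721125/ 16038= 3162.56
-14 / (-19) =14 / 19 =0.74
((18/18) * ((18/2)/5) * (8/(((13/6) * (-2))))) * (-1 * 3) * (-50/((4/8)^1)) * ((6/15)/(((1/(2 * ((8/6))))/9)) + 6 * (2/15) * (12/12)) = -10368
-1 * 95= -95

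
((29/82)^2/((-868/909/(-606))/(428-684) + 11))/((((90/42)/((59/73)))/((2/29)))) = 70374169152/237941119951435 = 0.00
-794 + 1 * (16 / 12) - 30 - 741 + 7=-4670 / 3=-1556.67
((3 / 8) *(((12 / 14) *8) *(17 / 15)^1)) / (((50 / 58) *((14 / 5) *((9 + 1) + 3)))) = 1479 / 15925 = 0.09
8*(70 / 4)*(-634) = -88760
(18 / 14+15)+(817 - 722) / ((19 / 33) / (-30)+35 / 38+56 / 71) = 572751903 / 7902314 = 72.48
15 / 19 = 0.79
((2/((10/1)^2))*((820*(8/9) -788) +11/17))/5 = -1789/7650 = -0.23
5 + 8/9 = 53/9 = 5.89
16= 16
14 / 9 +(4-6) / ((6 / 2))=8 / 9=0.89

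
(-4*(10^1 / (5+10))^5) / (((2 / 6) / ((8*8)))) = -101.14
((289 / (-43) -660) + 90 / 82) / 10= -586747 / 8815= -66.56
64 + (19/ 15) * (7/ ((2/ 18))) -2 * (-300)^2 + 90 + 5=-898806/ 5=-179761.20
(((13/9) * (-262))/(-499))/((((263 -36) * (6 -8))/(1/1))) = -1703/1019457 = -0.00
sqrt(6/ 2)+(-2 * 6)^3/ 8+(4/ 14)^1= -1510/ 7+sqrt(3)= -213.98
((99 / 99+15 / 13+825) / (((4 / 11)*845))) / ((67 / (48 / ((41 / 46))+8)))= 74991422 / 30175795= 2.49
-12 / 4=-3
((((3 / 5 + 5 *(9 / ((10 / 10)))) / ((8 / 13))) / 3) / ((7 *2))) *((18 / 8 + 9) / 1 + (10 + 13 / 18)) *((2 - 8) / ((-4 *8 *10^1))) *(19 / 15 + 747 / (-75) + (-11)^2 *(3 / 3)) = 81.63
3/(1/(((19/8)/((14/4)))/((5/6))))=171/70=2.44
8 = 8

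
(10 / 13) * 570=5700 / 13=438.46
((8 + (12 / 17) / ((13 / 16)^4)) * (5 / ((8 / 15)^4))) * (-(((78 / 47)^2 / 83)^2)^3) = -512532597999318165632025000 / 645790676788937586277282237486793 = -0.00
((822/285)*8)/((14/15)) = 3288/133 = 24.72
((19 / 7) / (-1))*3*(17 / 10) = -969 / 70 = -13.84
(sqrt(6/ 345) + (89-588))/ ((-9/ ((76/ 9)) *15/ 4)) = 151696/ 1215-304 *sqrt(230)/ 139725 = 124.82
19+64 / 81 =1603 / 81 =19.79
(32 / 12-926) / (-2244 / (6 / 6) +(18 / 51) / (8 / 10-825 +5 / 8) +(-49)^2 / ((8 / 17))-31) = -4136762320 / 12666219207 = -0.33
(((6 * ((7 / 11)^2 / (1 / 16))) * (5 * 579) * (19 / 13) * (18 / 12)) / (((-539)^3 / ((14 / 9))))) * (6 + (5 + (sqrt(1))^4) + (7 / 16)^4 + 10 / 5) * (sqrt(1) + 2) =-0.10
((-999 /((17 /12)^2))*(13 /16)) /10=-116883 /2890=-40.44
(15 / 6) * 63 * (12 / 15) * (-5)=-630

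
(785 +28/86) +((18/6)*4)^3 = 108073/43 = 2513.33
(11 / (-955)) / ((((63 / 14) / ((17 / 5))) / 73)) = -27302 / 42975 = -0.64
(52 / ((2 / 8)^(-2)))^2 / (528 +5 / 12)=507 / 25364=0.02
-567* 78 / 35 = -1263.60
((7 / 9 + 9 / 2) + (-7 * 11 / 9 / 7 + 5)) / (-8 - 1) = -163 / 162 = -1.01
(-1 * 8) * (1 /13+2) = -216 /13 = -16.62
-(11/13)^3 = -1331/2197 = -0.61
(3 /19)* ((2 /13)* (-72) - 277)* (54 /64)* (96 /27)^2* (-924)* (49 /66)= 82210240 /247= 332834.98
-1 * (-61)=61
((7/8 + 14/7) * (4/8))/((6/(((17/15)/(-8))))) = -391/11520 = -0.03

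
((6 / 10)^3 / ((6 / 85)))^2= 23409 / 2500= 9.36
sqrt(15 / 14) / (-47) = -0.02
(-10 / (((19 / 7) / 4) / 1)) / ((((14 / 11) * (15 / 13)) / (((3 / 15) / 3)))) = -572 / 855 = -0.67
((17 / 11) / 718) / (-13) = -17 / 102674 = -0.00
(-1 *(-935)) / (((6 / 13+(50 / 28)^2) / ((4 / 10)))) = 102.46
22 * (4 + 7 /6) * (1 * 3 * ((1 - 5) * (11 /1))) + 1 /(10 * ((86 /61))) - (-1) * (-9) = -12911119 /860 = -15012.93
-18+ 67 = 49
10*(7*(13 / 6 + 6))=1715 / 3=571.67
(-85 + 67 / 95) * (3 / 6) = -4004 / 95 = -42.15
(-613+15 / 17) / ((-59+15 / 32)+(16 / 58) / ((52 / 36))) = 125537984 / 11964889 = 10.49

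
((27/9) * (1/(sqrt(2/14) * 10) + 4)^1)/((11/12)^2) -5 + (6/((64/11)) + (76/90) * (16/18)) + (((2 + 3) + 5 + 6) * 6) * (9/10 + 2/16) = 216 * sqrt(7)/605 + 171655277/1568160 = 110.41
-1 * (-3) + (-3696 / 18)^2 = 42164.78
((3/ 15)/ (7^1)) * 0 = 0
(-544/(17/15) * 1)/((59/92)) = -44160/59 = -748.47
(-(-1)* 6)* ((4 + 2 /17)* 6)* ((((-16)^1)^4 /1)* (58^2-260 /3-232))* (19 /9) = 3185280286720 /51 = 62456476210.20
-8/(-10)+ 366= 1834/5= 366.80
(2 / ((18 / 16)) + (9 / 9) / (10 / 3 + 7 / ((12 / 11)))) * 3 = 220 / 39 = 5.64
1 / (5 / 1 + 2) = 1 / 7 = 0.14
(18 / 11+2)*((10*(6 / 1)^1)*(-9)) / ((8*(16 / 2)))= -675 / 22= -30.68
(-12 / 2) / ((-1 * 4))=3 / 2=1.50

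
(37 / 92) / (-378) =-37 / 34776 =-0.00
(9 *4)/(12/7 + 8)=63/17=3.71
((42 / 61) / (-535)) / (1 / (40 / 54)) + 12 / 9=78268 / 58743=1.33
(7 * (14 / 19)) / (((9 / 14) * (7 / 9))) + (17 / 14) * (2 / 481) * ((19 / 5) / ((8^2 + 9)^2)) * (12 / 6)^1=17583900414 / 1704560585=10.32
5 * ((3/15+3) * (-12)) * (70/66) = -2240/11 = -203.64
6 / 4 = 3 / 2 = 1.50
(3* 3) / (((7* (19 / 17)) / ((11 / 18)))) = 187 / 266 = 0.70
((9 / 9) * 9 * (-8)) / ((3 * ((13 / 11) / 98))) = -25872 / 13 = -1990.15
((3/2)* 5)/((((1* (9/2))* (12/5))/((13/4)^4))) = 714025/9216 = 77.48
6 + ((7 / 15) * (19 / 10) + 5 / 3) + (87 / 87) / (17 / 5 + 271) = 880513 / 102900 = 8.56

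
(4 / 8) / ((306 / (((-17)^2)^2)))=136.47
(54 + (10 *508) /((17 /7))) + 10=36648 /17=2155.76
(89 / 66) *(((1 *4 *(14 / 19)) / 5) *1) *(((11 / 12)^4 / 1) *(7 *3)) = 11.79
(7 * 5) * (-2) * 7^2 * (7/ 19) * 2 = -48020/ 19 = -2527.37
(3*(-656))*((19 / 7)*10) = -373920 / 7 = -53417.14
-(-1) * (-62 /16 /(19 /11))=-341 /152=-2.24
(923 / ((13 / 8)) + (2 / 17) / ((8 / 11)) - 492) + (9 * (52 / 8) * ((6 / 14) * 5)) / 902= 8189969 / 107338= 76.30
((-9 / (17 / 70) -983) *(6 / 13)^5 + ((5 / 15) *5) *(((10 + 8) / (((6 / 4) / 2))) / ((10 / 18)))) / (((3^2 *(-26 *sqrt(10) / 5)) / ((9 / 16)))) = -39952377 *sqrt(10) / 656446024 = -0.19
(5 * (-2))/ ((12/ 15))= -25/ 2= -12.50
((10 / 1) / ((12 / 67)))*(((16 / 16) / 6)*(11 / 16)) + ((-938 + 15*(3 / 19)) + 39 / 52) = -10161329 / 10944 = -928.48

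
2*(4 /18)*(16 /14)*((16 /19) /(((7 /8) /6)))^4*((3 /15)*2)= 2473901162496 /10951525235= 225.90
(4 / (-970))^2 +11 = 2587479 / 235225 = 11.00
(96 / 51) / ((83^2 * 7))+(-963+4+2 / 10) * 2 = -7860155948 / 4098955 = -1917.60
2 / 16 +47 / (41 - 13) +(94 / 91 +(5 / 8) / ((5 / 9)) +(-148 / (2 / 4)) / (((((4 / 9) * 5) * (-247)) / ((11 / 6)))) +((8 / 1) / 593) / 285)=21752041 / 4394130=4.95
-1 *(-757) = 757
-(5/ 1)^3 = -125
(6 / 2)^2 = 9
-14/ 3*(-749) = 10486/ 3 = 3495.33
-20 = -20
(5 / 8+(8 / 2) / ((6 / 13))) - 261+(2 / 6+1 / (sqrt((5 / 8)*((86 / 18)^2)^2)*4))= -2011 / 8+81*sqrt(10) / 18490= -251.36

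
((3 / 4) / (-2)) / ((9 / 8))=-1 / 3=-0.33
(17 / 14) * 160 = 1360 / 7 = 194.29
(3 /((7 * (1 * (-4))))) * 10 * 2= -2.14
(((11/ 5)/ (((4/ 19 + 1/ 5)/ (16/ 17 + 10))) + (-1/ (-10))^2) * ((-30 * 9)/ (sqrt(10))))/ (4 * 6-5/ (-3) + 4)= -104977701 * sqrt(10)/ 1966900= -168.78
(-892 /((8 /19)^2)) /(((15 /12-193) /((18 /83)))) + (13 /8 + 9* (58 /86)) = 293129311 /21899384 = 13.39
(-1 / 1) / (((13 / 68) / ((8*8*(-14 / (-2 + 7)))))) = 60928 / 65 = 937.35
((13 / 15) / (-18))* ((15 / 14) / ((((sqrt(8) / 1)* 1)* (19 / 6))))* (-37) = 481* sqrt(2) / 3192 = 0.21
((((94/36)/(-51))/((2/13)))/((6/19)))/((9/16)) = -1.87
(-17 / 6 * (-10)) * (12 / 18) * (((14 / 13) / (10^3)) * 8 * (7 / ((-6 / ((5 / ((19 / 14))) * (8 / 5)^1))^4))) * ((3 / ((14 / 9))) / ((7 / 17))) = 5684338688 / 1143566775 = 4.97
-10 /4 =-5 /2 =-2.50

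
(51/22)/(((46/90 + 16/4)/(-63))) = -32.37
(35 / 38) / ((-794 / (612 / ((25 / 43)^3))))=-85151997 / 23571875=-3.61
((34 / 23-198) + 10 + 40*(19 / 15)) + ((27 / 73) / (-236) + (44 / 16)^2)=-610029397 / 4754928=-128.29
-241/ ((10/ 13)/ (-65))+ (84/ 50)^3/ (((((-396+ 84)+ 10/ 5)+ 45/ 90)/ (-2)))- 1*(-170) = 397214827079/ 19343750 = 20534.53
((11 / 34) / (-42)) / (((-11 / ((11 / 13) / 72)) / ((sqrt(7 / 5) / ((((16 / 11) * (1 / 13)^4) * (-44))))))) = -0.00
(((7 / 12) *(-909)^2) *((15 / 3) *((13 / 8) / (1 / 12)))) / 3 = 125319285 / 8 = 15664910.62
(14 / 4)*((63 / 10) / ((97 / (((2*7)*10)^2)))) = 432180 / 97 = 4455.46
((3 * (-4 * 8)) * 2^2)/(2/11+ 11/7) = -9856/45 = -219.02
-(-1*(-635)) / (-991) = 635 / 991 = 0.64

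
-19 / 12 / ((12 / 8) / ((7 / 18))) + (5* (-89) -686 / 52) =-1931635 / 4212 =-458.60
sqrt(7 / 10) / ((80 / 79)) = 79 * sqrt(70) / 800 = 0.83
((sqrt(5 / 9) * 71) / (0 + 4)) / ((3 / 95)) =6745 * sqrt(5) / 36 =418.95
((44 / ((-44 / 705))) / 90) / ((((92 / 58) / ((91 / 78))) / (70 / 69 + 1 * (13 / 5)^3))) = -1529832563 / 14283000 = -107.11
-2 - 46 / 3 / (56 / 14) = -35 / 6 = -5.83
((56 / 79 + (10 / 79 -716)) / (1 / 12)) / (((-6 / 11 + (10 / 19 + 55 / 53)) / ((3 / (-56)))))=938742519 / 2079833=451.35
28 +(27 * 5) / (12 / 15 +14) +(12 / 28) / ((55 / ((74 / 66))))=11636283 / 313390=37.13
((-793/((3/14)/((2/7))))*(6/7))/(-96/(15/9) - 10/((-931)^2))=15.73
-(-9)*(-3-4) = -63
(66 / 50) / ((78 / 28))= 154 / 325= 0.47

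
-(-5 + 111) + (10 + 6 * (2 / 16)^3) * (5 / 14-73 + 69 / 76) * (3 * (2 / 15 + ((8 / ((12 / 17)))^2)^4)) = -145559717520361298641 / 248209920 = -586437953488.57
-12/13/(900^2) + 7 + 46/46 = 7019999/877500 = 8.00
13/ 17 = 0.76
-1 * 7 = -7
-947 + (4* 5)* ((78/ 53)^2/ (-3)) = -2700683/ 2809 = -961.44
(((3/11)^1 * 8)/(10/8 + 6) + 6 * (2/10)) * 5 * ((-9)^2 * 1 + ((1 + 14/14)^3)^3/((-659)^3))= 55496475058878/91294986101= 607.88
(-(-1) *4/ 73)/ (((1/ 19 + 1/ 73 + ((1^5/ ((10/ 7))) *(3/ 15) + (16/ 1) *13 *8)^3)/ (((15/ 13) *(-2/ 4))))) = -23750000/ 3462407266396089011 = -0.00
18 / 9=2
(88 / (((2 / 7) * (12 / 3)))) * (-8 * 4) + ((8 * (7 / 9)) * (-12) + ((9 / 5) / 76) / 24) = -23152631 / 9120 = -2538.67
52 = 52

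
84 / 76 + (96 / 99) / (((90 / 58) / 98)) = 1759121 / 28215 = 62.35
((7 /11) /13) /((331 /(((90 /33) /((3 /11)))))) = 70 /47333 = 0.00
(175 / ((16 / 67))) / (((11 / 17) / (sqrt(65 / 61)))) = 199325*sqrt(3965) / 10736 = 1169.07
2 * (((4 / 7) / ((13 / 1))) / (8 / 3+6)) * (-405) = -4860 / 1183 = -4.11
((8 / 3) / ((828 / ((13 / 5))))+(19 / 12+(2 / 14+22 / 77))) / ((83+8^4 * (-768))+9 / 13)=-2283359 / 3555270109440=-0.00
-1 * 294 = -294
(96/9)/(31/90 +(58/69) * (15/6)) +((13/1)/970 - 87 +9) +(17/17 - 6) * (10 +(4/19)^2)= -219569945421/1772910710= -123.85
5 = 5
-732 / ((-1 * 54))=122 / 9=13.56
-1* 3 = -3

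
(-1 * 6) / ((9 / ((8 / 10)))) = -8 / 15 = -0.53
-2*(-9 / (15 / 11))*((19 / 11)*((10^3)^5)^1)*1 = 22800000000000000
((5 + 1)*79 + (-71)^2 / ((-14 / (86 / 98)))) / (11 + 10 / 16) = 433604 / 31899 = 13.59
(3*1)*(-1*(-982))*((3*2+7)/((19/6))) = 229788/19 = 12094.11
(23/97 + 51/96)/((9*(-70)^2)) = 0.00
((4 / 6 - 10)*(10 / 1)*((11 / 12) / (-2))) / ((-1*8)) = -385 / 72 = -5.35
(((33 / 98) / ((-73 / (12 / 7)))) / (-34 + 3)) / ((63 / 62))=44 / 175273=0.00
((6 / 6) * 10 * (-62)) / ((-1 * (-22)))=-310 / 11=-28.18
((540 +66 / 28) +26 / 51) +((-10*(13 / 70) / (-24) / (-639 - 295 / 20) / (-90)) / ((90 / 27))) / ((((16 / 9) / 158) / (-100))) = 8108686063 / 14936880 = 542.86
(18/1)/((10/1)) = 9/5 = 1.80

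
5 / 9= 0.56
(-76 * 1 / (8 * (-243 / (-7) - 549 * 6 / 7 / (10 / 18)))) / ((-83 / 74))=-24605 / 2359773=-0.01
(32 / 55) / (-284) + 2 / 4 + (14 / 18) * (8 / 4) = 144341 / 70290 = 2.05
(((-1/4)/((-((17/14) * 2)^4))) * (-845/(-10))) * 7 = 2840383/668168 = 4.25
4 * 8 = 32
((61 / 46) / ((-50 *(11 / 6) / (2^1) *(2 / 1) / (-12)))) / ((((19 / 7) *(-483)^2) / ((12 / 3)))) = 488 / 445008025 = 0.00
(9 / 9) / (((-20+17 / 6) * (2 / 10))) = -30 / 103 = -0.29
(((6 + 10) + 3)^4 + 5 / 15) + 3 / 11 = 4300613 / 33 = 130321.61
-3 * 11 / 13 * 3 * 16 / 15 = -528 / 65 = -8.12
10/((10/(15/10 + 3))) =4.50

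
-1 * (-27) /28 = 27 /28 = 0.96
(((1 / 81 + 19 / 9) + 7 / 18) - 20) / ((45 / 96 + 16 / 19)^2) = -523629056 / 51451929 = -10.18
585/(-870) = -39/58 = -0.67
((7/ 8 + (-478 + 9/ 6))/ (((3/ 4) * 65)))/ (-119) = 761/ 9282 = 0.08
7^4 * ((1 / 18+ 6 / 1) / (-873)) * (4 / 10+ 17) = -7589561 / 26190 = -289.79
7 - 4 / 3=17 / 3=5.67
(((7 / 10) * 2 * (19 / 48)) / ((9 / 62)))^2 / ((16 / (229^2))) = 891451323889 / 18662400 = 47767.24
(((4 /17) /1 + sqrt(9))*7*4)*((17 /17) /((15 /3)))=308 /17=18.12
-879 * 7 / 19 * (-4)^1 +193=28279 / 19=1488.37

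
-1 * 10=-10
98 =98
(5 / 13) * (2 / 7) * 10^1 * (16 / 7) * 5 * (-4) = -32000 / 637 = -50.24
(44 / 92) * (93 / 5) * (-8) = -8184 / 115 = -71.17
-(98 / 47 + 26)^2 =-1742400 / 2209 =-788.77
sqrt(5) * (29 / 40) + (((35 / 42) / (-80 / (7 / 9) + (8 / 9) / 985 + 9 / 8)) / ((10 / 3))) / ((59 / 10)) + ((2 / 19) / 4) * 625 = 29 * sqrt(5) / 40 + 1862267815075 / 113228750594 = 18.07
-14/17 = -0.82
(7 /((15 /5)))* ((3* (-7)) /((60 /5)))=-49 /12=-4.08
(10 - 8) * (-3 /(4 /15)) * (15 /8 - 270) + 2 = 96557 /16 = 6034.81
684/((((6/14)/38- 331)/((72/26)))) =-6549984/1144559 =-5.72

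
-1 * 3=-3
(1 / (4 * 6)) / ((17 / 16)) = 2 / 51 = 0.04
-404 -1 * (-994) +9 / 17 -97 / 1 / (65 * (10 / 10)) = 650886 / 1105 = 589.04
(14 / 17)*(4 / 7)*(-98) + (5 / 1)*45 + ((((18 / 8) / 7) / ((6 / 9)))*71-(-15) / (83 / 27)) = 17225015 / 79016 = 217.99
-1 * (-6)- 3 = 3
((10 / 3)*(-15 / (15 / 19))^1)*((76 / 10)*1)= -1444 / 3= -481.33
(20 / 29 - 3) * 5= -335 / 29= -11.55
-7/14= -1/2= -0.50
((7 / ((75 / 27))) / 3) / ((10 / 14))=147 / 125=1.18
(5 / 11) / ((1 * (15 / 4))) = 4 / 33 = 0.12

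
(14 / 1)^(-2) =0.01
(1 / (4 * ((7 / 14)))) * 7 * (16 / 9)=56 / 9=6.22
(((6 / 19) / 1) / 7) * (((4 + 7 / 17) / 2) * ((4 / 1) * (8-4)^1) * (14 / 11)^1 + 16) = 68352 / 24871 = 2.75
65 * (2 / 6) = 65 / 3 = 21.67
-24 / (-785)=24 / 785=0.03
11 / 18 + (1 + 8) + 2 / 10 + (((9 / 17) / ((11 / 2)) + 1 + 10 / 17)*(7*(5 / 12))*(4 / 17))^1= 3137807 / 286110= 10.97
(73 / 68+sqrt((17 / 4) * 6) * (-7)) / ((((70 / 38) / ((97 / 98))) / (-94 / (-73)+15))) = 2191327 / 233240 -2191327 * sqrt(102) / 71540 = -299.96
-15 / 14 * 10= -75 / 7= -10.71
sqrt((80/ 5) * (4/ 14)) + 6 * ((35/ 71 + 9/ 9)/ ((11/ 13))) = 4 * sqrt(14)/ 7 + 8268/ 781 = 12.72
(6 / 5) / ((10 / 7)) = 21 / 25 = 0.84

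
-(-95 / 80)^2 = -361 / 256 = -1.41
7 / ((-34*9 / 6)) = -7 / 51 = -0.14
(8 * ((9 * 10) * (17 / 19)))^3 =1833767424000 / 6859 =267352008.16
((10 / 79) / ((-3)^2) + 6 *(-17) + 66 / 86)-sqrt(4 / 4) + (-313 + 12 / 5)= -63105499 / 152865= -412.82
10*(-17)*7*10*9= -107100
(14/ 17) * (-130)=-1820/ 17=-107.06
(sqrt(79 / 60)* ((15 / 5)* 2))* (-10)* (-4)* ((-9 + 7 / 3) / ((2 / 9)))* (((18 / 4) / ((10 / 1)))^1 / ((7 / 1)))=-108* sqrt(1185) / 7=-531.11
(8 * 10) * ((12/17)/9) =320/51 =6.27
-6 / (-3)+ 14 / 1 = 16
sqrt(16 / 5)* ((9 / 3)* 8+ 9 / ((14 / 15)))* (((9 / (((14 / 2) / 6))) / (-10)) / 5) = -25434* sqrt(5) / 6125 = -9.29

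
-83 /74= -1.12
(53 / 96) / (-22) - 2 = -4277 / 2112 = -2.03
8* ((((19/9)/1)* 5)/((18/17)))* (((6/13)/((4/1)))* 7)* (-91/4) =-79135/54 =-1465.46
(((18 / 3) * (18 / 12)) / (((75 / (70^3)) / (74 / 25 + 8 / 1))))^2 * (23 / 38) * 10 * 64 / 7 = 1069846866837504 / 95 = 11261545966710.57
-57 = -57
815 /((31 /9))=7335 /31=236.61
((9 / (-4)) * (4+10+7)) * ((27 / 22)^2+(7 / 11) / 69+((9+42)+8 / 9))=-112359891 / 44528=-2523.35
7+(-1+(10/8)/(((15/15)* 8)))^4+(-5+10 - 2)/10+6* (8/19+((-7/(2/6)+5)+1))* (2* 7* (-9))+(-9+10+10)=1099795422831/99614720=11040.49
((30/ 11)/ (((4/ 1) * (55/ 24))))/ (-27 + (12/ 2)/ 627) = -684/ 62051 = -0.01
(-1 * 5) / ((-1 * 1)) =5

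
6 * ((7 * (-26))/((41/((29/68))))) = -7917/697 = -11.36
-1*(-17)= 17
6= 6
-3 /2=-1.50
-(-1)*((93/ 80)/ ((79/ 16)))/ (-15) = -31/ 1975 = -0.02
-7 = -7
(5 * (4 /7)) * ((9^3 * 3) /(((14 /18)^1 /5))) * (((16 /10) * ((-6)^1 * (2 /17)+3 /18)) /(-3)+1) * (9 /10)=38775510 /833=46549.23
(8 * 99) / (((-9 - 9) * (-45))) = 44 / 45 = 0.98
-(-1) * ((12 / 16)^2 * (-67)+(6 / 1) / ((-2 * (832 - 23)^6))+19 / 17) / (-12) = 2788580894947499378843 / 915042529517305516224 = 3.05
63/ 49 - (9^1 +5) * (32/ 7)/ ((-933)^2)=1.29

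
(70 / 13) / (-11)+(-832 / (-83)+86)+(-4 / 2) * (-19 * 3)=2486966 / 11869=209.53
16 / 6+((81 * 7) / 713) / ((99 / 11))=5893 / 2139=2.76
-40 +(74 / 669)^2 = -17896964 / 447561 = -39.99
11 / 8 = 1.38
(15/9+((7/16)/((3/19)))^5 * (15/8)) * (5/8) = 1046057207725/5435817984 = 192.44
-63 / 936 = -7 / 104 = -0.07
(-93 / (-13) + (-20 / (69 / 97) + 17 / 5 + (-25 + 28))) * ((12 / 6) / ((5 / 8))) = -1044976 / 22425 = -46.60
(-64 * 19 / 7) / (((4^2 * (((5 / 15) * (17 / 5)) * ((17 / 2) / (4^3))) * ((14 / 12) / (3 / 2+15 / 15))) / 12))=-26265600 / 14161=-1854.78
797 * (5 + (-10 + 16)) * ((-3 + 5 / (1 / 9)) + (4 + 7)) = 464651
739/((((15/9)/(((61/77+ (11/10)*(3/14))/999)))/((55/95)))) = 1169837/4428900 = 0.26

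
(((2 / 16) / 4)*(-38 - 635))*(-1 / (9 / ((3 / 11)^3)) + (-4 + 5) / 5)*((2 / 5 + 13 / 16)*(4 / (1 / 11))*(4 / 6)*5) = -21477449 / 29040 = -739.58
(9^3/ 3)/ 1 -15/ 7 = 1686/ 7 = 240.86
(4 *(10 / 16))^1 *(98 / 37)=245 / 37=6.62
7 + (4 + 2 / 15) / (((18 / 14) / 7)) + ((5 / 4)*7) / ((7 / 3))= 33.25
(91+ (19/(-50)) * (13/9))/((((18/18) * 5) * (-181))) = -40703/407250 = -0.10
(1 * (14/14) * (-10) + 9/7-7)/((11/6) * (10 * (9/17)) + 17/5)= -4675/3899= -1.20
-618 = -618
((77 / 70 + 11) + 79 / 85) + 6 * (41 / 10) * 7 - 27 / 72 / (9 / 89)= 370303 / 2040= 181.52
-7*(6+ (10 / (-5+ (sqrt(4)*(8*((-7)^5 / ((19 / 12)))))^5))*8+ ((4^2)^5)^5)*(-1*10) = 31049509959144290716844438992371751873867778628991097249878641660 / 349910636186276949338470414608719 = 88735542015976058104769220000000.00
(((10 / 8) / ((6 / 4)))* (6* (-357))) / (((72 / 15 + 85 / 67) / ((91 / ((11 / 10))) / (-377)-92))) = 17591228550 / 648527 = 27124.90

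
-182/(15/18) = -1092/5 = -218.40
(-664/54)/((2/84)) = -4648/9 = -516.44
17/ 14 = 1.21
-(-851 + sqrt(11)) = 851 - sqrt(11) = 847.68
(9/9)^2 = 1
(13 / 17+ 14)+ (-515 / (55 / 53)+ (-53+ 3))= -99392 / 187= -531.51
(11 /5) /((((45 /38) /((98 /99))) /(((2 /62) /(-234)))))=-1862 /7344675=-0.00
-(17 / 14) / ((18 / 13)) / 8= -221 / 2016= -0.11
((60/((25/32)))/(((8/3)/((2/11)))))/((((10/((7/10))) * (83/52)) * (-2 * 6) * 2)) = -0.01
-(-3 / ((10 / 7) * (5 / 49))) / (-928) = -1029 / 46400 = -0.02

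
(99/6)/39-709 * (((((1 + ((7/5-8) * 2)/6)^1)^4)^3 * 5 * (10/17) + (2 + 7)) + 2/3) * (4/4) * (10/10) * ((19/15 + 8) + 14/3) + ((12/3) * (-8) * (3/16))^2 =-354516.17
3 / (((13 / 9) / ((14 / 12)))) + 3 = 141 / 26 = 5.42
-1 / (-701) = 1 / 701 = 0.00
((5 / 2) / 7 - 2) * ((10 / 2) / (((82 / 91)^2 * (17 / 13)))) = -1768585 / 228616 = -7.74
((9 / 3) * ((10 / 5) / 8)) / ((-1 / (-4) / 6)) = 18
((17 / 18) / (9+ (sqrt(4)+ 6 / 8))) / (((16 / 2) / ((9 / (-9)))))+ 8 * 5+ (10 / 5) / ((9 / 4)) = 69167 / 1692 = 40.88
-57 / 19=-3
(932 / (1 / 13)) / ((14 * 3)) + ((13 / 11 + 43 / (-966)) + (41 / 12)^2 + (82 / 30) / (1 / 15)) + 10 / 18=29144369 / 85008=342.84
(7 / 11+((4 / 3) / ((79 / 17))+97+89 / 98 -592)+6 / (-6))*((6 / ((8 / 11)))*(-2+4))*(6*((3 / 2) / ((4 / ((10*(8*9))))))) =-51132524535 / 3871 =-13209125.43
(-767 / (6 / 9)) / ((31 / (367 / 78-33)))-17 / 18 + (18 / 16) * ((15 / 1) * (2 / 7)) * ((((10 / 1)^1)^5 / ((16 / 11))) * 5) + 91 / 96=103644377569 / 62496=1658416.18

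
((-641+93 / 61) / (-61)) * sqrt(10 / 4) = 19504 * sqrt(10) / 3721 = 16.58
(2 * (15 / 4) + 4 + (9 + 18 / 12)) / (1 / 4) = 88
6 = 6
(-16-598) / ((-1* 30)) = 307 / 15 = 20.47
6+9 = 15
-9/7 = -1.29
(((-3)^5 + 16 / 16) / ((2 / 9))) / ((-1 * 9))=121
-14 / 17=-0.82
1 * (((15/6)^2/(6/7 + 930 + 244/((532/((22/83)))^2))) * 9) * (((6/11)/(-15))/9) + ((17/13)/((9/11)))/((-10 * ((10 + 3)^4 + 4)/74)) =-139331730950351/211684509997453350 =-0.00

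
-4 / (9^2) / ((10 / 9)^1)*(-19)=38 / 45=0.84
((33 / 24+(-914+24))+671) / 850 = -1741 / 6800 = -0.26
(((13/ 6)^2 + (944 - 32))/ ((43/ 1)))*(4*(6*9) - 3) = 2343071/ 516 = 4540.84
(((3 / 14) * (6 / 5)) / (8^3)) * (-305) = -549 / 3584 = -0.15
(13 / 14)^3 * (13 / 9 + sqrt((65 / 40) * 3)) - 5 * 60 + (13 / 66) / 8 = -162351881 / 543312 + 2197 * sqrt(78) / 10976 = -297.05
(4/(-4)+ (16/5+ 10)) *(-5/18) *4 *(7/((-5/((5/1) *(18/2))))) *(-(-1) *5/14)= 305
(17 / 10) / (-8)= -17 / 80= -0.21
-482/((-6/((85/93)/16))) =20485/4464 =4.59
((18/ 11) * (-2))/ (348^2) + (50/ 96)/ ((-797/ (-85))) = 19648811/ 353906256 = 0.06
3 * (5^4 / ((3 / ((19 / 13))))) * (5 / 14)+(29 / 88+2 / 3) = 327.23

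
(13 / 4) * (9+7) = 52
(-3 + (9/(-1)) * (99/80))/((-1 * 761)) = 1131/60880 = 0.02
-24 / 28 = -6 / 7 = -0.86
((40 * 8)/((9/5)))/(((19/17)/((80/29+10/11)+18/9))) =49177600/54549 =901.53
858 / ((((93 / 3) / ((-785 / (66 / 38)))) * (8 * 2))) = -193895 / 248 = -781.83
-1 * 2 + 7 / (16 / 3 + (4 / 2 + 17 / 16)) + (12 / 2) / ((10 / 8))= 7322 / 2015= 3.63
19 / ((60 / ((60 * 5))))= 95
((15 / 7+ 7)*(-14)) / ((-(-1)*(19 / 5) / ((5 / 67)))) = -3200 / 1273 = -2.51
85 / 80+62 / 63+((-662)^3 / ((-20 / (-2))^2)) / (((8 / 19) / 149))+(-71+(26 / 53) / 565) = -154945416497564473 / 150922800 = -1026653471.16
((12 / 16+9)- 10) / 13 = -1 / 52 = -0.02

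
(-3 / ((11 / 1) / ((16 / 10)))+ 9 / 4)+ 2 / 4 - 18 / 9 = 69 / 220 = 0.31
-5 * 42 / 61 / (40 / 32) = -168 / 61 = -2.75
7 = 7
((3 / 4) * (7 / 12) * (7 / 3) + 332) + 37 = 17761 / 48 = 370.02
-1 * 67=-67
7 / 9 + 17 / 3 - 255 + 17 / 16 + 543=42553 / 144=295.51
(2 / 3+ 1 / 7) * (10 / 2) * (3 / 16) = 85 / 112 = 0.76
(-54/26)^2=729/169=4.31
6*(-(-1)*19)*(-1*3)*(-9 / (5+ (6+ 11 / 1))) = 1539 / 11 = 139.91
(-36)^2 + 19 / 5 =6499 / 5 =1299.80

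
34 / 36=17 / 18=0.94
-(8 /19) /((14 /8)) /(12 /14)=-16 /57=-0.28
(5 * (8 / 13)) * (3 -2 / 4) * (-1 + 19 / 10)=90 / 13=6.92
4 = 4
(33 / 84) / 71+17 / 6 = 16931 / 5964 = 2.84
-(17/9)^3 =-4913/729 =-6.74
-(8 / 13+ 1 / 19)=-165 / 247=-0.67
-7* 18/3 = -42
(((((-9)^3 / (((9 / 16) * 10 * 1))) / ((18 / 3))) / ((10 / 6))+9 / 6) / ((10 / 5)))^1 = -5.73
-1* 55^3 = -166375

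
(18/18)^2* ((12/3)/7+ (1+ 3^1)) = 32/7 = 4.57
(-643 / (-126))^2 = 413449 / 15876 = 26.04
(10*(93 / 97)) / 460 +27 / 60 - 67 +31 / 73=-215319543 / 3257260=-66.10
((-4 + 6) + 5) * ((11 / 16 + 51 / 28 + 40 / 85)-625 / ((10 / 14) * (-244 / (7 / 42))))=1246409 / 49776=25.04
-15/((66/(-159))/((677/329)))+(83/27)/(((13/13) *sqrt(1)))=77.43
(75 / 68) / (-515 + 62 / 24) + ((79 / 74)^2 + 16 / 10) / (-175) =-8919421429 / 500869869500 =-0.02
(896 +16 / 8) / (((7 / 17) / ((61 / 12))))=465613 / 42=11086.02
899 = 899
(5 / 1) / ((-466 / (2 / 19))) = -5 / 4427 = -0.00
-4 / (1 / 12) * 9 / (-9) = 48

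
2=2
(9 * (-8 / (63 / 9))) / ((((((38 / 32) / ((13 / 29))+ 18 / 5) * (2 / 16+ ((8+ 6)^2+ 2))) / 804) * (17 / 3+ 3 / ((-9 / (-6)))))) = -4313088 / 4950589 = -0.87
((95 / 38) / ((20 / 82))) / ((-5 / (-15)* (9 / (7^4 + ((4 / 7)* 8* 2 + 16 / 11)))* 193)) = 7613413 / 178332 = 42.69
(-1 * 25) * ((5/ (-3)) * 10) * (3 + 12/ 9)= 16250/ 9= 1805.56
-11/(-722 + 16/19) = 209/13702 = 0.02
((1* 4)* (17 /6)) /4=17 /6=2.83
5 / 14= 0.36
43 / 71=0.61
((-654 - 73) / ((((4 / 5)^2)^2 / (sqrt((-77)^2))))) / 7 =-4998125 / 256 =-19523.93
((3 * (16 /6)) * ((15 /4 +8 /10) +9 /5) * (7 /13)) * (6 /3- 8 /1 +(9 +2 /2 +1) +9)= 24892 /65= 382.95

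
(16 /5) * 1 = 16 /5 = 3.20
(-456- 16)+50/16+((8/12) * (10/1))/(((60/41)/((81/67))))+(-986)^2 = 520848691/536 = 971732.63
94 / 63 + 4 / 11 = 1286 / 693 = 1.86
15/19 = 0.79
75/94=0.80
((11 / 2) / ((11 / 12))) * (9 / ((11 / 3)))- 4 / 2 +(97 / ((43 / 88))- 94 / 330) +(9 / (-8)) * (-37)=14336387 / 56760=252.58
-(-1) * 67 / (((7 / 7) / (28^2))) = 52528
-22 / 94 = -11 / 47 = -0.23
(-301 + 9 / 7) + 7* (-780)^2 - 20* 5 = 4258400.29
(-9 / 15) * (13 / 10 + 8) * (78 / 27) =-403 / 25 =-16.12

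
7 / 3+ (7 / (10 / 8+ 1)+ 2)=7.44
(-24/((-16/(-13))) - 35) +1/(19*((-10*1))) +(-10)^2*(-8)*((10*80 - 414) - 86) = -22805178/95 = -240054.51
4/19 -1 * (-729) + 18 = 14197/19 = 747.21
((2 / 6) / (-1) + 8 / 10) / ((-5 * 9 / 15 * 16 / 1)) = -0.01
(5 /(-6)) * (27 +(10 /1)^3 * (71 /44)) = -90235 /66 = -1367.20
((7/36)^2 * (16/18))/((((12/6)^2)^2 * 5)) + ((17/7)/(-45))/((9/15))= -0.09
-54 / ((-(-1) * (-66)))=0.82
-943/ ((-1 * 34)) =943/ 34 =27.74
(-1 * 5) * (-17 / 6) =85 / 6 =14.17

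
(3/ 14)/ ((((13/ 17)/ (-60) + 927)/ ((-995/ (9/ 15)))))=-0.38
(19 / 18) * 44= 418 / 9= 46.44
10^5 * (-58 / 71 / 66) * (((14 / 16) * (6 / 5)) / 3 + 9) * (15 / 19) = -12325000 / 1349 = -9136.40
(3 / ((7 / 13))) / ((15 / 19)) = 7.06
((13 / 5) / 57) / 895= 0.00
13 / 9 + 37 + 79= 1057 / 9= 117.44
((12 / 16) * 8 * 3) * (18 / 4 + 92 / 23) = 153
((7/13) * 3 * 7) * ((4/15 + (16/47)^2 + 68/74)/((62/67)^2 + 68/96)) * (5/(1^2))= 47.03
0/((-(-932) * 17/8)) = 0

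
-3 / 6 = -1 / 2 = -0.50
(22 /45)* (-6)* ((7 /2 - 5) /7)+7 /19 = 663 /665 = 1.00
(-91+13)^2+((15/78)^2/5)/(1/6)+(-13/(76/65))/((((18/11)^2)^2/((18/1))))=453641885707/74906208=6056.13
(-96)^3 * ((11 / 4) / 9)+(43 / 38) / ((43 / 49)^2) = -441726623 / 1634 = -270334.53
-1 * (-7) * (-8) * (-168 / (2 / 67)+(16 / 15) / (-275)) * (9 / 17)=3900206688 / 23375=166853.76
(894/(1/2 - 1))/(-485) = 1788/485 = 3.69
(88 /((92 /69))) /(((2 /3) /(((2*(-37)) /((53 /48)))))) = -351648 /53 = -6634.87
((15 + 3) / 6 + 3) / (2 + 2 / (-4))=4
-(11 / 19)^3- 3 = -21908 / 6859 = -3.19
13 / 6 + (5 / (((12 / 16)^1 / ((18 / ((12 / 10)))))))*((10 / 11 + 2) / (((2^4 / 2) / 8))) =19343 / 66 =293.08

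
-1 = -1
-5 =-5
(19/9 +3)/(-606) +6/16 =7997/21816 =0.37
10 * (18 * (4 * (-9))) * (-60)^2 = -23328000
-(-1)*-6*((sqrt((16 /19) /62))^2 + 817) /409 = -2887326 /240901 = -11.99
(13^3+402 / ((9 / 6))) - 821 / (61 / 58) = 102747 / 61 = 1684.38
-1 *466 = -466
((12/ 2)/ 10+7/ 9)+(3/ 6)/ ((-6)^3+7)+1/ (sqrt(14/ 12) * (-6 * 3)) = 25871/ 18810-sqrt(42)/ 126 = 1.32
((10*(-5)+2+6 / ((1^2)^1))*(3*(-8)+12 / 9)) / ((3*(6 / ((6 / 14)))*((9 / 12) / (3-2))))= 272 / 9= 30.22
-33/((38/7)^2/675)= -1091475/1444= -755.87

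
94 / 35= 2.69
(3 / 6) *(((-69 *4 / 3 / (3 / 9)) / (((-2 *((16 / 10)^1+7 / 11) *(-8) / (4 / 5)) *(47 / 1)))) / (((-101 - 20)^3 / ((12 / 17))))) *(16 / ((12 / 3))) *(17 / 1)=552 / 310345277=0.00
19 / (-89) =-19 / 89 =-0.21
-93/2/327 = -31/218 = -0.14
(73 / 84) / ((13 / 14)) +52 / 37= 6757 / 2886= 2.34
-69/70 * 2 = -69/35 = -1.97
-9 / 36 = -1 / 4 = -0.25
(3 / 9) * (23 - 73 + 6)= -44 / 3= -14.67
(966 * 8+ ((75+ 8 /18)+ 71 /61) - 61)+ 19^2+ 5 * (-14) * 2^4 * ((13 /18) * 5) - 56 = 244254 /61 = 4004.16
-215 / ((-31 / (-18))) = -3870 / 31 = -124.84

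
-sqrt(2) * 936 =-1323.70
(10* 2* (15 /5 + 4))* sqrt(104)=280* sqrt(26)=1427.73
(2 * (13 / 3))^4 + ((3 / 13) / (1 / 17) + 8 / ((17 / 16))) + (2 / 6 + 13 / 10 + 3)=1012796483 / 179010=5657.76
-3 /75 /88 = -1 /2200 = -0.00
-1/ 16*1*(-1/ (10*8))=0.00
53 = 53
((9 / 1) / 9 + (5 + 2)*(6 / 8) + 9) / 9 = 61 / 36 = 1.69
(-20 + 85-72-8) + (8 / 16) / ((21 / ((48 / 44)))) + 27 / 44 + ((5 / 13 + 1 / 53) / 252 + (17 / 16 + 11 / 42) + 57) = 335881129 / 7639632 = 43.97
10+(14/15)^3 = 36494/3375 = 10.81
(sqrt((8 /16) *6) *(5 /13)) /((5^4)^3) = sqrt(3) /634765625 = 0.00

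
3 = 3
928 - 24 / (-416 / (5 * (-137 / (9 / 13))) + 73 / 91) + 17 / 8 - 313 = 597.50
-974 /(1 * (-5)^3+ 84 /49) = 6818 /863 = 7.90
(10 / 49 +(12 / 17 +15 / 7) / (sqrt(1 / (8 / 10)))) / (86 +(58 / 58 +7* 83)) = 0.00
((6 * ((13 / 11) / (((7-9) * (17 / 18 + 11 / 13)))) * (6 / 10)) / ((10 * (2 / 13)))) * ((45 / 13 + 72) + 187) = -23353434 / 115225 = -202.68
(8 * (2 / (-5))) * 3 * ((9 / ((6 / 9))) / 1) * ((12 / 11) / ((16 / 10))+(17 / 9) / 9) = -115.56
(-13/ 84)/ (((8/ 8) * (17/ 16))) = -0.15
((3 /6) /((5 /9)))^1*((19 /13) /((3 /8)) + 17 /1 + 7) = 1632 /65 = 25.11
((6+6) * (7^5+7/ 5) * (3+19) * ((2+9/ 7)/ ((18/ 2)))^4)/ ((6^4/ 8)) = 16425547336/ 33756345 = 486.59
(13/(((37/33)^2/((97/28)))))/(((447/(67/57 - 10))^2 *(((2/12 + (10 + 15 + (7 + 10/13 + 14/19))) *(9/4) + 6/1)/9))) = 1003713521954/653092822481505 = 0.00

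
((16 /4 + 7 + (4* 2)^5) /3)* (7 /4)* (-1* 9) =-688359 /4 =-172089.75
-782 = -782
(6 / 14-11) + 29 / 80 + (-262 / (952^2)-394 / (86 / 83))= -38042102151 / 97427680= -390.47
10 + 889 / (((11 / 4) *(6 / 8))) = 14554 / 33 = 441.03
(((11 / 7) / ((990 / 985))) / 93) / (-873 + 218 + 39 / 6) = -0.00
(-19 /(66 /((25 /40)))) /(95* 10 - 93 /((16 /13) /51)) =95 /1533147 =0.00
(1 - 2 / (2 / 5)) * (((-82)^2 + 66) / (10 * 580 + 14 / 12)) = -4.68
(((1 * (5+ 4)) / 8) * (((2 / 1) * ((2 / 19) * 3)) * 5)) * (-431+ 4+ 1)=-28755 / 19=-1513.42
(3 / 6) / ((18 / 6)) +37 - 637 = -3599 / 6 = -599.83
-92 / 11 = -8.36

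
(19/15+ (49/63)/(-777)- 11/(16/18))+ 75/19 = -5437651/759240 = -7.16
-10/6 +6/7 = -0.81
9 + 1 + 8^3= 522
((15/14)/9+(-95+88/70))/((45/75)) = -156.04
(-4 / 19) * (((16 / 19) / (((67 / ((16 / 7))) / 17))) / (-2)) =8704 / 169309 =0.05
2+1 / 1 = 3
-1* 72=-72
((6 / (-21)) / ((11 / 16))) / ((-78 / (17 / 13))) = 272 / 39039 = 0.01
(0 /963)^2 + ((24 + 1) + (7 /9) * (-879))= -1976 /3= -658.67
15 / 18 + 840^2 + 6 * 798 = 710388.83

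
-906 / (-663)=302 / 221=1.37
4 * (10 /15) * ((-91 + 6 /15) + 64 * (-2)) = -8744 /15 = -582.93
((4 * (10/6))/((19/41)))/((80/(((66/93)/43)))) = 451/151962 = 0.00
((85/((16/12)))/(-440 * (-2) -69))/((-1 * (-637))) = 255/2066428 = 0.00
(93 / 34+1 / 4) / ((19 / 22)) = 2233 / 646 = 3.46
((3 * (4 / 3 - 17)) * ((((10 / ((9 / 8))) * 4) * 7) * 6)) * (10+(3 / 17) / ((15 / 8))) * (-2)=24088064 / 17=1416944.94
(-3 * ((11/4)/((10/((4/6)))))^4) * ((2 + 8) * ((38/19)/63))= -0.00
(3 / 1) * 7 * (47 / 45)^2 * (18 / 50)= 15463 / 1875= 8.25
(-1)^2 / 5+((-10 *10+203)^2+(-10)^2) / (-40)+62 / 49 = -521869 / 1960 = -266.26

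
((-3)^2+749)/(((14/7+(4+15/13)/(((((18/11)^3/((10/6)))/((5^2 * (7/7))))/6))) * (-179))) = -28734264/2008906439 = -0.01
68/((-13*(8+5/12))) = -0.62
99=99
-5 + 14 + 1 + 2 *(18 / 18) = 12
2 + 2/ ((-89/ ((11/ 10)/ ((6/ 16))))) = 2582/ 1335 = 1.93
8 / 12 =2 / 3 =0.67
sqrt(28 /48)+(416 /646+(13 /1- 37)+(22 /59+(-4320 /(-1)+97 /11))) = 4306.60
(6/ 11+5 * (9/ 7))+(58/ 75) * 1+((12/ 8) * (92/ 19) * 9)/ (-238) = 13939018/ 1865325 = 7.47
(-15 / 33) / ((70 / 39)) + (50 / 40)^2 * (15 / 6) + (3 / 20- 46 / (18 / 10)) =-2411923 / 110880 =-21.75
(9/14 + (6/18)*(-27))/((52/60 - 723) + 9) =1755/149758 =0.01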